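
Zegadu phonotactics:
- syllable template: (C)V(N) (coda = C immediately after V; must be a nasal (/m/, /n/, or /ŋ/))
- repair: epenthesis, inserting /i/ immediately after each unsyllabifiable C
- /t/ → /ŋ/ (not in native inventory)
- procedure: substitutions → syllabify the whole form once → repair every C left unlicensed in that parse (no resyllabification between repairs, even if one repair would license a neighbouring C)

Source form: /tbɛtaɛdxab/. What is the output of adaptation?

Substitution: /t/ → /ŋ/, giving /ŋbɛŋaɛdxab/.
Under (C)V(N), the unsyllabifiable consonants are /ŋ/, /d/, /b/ (only a nasal (/m/, /n/, or /ŋ/) is licensed in coda position; onsets are limited to one consonant).
Epenthesis after each stranded consonant: /ŋ/ → /ŋi/, /d/ → /di/, /b/ → /bi/.

ŋibɛŋaɛdixabi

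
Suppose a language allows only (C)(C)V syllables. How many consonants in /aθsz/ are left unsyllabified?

3

Syllabifying with onset maximization leaves /θ/, /s/, /z/ stranded (no codas are permitted; onsets may contain at most 2 consonants).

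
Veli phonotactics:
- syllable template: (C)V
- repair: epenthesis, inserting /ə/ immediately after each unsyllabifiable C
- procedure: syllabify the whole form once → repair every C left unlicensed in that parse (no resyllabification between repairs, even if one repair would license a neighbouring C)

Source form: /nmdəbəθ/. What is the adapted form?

Syllabifying with onset maximization leaves /n/, /m/, /θ/ stranded (no codas are permitted; onsets are limited to one consonant).
Each unlicensed consonant becomes the onset of a new syllable: /n/ → /nə/, /m/ → /mə/, /θ/ → /θə/.

nəmədəbəθə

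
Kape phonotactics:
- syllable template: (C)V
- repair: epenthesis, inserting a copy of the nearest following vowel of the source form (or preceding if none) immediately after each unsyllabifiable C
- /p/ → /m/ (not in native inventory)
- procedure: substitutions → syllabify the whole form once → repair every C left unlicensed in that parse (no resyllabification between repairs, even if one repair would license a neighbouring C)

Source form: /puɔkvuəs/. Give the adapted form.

Substitution: /p/ → /m/, giving /muɔkvuəs/.
Syllabifying with onset maximization leaves /k/, /s/ stranded (no codas are permitted; onsets are limited to one consonant).
Each unlicensed consonant becomes the onset of a new syllable: /k/ → /ku/, /s/ → /sə/.

muɔkuvuəsə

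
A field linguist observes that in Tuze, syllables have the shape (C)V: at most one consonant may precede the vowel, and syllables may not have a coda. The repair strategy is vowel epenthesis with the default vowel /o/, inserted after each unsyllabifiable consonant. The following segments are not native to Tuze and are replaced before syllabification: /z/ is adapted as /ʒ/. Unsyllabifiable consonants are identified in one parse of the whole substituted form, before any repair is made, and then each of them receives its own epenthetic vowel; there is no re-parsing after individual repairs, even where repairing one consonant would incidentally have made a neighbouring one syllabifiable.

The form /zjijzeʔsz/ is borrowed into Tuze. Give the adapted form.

ʒojijoʒeʔosoʒo

Substitution: /z/ → /ʒ/, giving /ʒjijʒeʔsʒ/.
Under (C)V, the unsyllabifiable consonants are /ʒ/, /j/, /ʔ/, /s/, /ʒ/ (no codas are permitted; onsets are limited to one consonant).
Epenthesis after each stranded consonant: /ʒ/ → /ʒo/, /j/ → /jo/, /ʔ/ → /ʔo/, /s/ → /so/, /ʒ/ → /ʒo/.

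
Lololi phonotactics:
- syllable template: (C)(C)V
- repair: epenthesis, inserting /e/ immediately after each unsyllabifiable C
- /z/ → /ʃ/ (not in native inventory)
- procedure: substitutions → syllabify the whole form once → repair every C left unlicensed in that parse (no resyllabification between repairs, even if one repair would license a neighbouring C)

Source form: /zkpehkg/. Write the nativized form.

Substitution: /z/ → /ʃ/, giving /ʃkpehkg/.
The consonants /ʃ/, /h/, /k/, /g/ cannot be parsed into a legal (C)(C)V syllable (no codas are permitted; onsets may contain at most 2 consonants).
Each unlicensed consonant becomes the onset of a new syllable: /ʃ/ → /ʃe/, /h/ → /he/, /k/ → /ke/, /g/ → /ge/.

ʃekpehekege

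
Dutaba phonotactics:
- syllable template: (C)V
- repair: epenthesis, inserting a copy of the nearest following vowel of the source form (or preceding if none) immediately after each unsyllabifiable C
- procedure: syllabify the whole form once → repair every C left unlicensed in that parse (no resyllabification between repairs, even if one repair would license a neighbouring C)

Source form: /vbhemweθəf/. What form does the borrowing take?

vebehemeweθəfə

Under (C)V, the unsyllabifiable consonants are /v/, /b/, /m/, /f/ (no codas are permitted; onsets are limited to one consonant).
Inserting the epenthetic vowel yields /v/ → /ve/, /b/ → /be/, /m/ → /me/, /f/ → /fə/.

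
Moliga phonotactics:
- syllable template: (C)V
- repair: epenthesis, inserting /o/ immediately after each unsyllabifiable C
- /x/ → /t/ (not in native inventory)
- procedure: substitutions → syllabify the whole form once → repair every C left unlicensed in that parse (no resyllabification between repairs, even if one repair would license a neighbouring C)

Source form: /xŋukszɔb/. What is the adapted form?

toŋukosozɔbo

Substitution: /x/ → /t/, giving /tŋukszɔb/.
The consonants /t/, /k/, /s/, /b/ cannot be parsed into a legal (C)V syllable (no codas are permitted; onsets are limited to one consonant).
Inserting the epenthetic vowel yields /t/ → /to/, /k/ → /ko/, /s/ → /so/, /b/ → /bo/.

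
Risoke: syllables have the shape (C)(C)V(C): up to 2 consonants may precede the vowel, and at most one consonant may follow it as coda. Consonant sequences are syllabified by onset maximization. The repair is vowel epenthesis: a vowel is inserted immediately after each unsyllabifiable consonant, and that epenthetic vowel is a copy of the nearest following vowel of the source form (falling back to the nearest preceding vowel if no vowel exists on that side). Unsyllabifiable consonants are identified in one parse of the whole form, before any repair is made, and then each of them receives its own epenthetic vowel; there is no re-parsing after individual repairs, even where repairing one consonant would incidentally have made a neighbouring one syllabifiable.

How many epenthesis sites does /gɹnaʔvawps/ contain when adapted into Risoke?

The unsyllabifiable consonants are /g/, /p/, /s/; each receives one epenthetic vowel.

3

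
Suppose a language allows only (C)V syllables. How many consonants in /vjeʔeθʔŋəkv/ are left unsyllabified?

Under (C)V, the unsyllabifiable consonants are /v/, /θ/, /ʔ/, /k/, /v/ (no codas are permitted; onsets are limited to one consonant).

5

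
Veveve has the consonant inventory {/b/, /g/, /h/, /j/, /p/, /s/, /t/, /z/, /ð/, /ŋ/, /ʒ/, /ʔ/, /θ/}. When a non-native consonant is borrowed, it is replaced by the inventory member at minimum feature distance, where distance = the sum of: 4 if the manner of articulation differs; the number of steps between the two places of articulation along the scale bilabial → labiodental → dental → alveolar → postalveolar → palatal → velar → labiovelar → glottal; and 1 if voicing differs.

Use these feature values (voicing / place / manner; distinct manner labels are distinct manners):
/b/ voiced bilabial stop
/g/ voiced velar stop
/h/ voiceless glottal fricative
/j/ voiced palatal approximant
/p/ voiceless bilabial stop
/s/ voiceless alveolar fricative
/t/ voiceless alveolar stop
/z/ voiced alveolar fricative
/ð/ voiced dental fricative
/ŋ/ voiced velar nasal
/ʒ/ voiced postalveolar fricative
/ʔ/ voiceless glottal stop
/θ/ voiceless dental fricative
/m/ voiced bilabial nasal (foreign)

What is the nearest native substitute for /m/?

/b/ is closest: manner differs (nasal→stop, +4), place distance 0 (bilabial→bilabial), same voicing; total 4. Next closest is /p/ at distance 5.

b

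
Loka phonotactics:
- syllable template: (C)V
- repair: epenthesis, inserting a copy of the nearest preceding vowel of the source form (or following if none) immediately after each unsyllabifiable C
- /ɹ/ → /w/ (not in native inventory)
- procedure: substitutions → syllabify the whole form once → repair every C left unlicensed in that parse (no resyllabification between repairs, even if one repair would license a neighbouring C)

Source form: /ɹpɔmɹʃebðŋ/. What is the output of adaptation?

Substitution: /ɹ/ → /w/, giving /wpɔmwʃebðŋ/.
Syllabifying with onset maximization leaves /w/, /m/, /w/, /b/, /ð/, /ŋ/ stranded (no codas are permitted; onsets are limited to one consonant).
Inserting the epenthetic vowel yields /w/ → /wɔ/, /m/ → /mɔ/, /w/ → /wɔ/, /b/ → /be/, /ð/ → /ðe/, /ŋ/ → /ŋe/.

wɔpɔmɔwɔʃebeðeŋe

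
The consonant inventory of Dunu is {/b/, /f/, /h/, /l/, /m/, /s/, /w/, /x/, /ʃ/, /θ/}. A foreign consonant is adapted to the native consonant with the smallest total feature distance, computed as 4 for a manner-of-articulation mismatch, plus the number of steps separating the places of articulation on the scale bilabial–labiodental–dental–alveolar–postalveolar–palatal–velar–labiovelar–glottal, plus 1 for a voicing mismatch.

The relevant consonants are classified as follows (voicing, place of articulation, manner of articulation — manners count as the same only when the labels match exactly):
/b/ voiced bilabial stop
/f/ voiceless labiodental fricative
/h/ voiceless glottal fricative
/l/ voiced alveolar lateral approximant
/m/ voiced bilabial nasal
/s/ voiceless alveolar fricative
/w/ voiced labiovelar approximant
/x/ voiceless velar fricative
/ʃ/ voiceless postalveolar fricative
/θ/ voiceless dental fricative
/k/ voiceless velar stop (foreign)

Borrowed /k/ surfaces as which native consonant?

/x/ is closest: manner differs (stop→fricative, +4), place distance 0 (velar→velar), same voicing; total 4. Next closest is /h/ at distance 6.

x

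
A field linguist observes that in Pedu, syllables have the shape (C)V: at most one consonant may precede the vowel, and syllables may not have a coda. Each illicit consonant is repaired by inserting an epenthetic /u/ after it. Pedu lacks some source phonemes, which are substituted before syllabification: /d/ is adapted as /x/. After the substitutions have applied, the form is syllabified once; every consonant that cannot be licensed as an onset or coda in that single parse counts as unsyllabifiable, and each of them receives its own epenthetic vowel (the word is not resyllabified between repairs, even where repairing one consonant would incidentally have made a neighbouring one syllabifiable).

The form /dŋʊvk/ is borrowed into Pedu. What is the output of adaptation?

xuŋʊvuku

Substitution: /d/ → /x/, giving /xŋʊvk/.
The consonants /x/, /v/, /k/ cannot be parsed into a legal (C)V syllable (no codas are permitted; onsets are limited to one consonant).
Inserting the epenthetic vowel yields /x/ → /xu/, /v/ → /vu/, /k/ → /ku/.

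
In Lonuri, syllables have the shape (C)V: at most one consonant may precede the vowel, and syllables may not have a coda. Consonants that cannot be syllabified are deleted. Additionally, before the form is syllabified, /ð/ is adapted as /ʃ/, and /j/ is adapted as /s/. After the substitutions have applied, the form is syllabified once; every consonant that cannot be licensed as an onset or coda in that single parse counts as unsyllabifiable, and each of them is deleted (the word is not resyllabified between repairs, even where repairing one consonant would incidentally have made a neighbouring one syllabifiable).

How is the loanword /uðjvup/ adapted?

Substitution: /ð/ → /ʃ/, /j/ → /s/, giving /uʃsvup/.
The consonants /ʃ/, /s/, /p/ cannot be parsed into a legal (C)V syllable (no codas are permitted; onsets are limited to one consonant).
Deletion applies to /ʃ/, /s/, /p/.

uvu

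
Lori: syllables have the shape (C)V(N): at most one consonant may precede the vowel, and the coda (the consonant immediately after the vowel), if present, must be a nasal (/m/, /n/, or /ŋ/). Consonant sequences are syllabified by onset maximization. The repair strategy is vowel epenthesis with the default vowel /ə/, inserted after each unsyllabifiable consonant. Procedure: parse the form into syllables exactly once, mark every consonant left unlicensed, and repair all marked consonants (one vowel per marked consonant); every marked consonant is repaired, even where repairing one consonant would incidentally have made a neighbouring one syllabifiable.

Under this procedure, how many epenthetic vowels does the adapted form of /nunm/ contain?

The unsyllabifiable consonants are /m/; each receives one epenthetic vowel.

1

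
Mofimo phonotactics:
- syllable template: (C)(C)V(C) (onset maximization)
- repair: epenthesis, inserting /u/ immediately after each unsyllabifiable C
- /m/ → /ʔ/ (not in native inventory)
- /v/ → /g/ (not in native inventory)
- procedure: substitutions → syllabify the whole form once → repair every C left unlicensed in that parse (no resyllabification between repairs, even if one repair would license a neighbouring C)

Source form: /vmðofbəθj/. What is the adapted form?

guʔðofbəθju

Substitution: /v/ → /g/, /m/ → /ʔ/, giving /gʔðofbəθj/.
Syllabifying with onset maximization leaves /g/, /j/ stranded (at most one coda consonant is licensed; onsets may contain at most 2 consonants).
Each unlicensed consonant becomes the onset of a new syllable: /g/ → /gu/, /j/ → /ju/.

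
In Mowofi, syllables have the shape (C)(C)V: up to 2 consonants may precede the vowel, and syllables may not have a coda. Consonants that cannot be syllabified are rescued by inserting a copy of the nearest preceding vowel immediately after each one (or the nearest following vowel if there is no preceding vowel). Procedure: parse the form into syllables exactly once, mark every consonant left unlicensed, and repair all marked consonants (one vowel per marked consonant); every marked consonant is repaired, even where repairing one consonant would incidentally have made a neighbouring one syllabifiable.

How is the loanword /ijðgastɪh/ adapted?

ijiðgastɪhɪ

Under (C)(C)V, the unsyllabifiable consonants are /j/, /h/ (no codas are permitted; onsets may contain at most 2 consonants).
Each unlicensed consonant becomes the onset of a new syllable: /j/ → /ji/, /h/ → /hɪ/.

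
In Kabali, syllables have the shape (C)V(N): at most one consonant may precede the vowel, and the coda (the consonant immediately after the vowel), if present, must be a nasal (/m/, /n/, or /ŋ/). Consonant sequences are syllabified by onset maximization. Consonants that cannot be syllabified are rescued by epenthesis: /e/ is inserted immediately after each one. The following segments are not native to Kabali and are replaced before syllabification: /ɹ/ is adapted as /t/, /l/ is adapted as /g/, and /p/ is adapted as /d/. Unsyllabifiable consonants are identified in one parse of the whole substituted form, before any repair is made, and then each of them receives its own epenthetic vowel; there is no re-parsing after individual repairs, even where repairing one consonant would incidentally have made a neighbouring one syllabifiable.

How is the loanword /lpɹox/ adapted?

gedetoxe

Substitution: /l/ → /g/, /p/ → /d/, /ɹ/ → /t/, giving /gdtox/.
The consonants /g/, /d/, /x/ cannot be parsed into a legal (C)V(N) syllable (only a nasal (/m/, /n/, or /ŋ/) is licensed in coda position; onsets are limited to one consonant).
Epenthesis after each stranded consonant: /g/ → /ge/, /d/ → /de/, /x/ → /xe/.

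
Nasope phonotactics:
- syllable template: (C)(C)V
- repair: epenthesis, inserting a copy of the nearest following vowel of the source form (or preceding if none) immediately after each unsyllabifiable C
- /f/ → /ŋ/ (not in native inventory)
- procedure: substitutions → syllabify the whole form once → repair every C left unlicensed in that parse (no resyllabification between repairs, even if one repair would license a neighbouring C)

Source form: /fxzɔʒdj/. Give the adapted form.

Substitution: /f/ → /ŋ/, giving /ŋxzɔʒdj/.
The consonants /ŋ/, /ʒ/, /d/, /j/ cannot be parsed into a legal (C)(C)V syllable (no codas are permitted; onsets may contain at most 2 consonants).
Inserting the epenthetic vowel yields /ŋ/ → /ŋɔ/, /ʒ/ → /ʒɔ/, /d/ → /dɔ/, /j/ → /jɔ/.

ŋɔxzɔʒɔdɔjɔ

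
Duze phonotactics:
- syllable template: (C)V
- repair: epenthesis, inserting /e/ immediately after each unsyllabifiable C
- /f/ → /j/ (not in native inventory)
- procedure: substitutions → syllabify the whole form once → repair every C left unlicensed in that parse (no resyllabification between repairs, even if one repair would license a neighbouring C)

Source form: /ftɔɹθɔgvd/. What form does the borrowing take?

Substitution: /f/ → /j/, giving /jtɔɹθɔgvd/.
Syllabifying with onset maximization leaves /j/, /ɹ/, /g/, /v/, /d/ stranded (no codas are permitted; onsets are limited to one consonant).
Inserting the epenthetic vowel yields /j/ → /je/, /ɹ/ → /ɹe/, /g/ → /ge/, /v/ → /ve/, /d/ → /de/.

jetɔɹeθɔgevede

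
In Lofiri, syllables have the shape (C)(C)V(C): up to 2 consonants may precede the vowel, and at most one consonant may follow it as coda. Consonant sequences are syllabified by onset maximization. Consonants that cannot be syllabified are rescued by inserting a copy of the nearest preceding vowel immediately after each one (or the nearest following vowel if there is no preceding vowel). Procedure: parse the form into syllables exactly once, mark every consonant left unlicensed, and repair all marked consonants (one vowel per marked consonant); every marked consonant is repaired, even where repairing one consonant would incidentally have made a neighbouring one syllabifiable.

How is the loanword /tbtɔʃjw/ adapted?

tɔbtɔʃjɔwɔ

Under (C)(C)V(C), the unsyllabifiable consonants are /t/, /j/, /w/ (at most one coda consonant is licensed; onsets may contain at most 2 consonants).
Epenthesis after each stranded consonant: /t/ → /tɔ/, /j/ → /jɔ/, /w/ → /wɔ/.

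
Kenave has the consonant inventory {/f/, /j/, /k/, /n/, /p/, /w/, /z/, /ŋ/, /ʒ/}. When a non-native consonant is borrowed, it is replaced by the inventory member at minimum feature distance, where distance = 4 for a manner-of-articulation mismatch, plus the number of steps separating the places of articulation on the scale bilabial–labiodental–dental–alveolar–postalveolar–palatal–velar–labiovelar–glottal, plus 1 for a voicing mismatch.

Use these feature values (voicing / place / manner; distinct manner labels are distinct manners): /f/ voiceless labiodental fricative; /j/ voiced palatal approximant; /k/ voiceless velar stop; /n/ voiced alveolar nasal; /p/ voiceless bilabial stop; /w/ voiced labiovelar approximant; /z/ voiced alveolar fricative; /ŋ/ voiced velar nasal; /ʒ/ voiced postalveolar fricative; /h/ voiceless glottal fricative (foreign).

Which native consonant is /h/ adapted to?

ʒ

/ʒ/ is closest: same manner (fricative), place distance 4 (glottal→postalveolar), voicing differs (+1); total 5. Next closest is /k/ at distance 6.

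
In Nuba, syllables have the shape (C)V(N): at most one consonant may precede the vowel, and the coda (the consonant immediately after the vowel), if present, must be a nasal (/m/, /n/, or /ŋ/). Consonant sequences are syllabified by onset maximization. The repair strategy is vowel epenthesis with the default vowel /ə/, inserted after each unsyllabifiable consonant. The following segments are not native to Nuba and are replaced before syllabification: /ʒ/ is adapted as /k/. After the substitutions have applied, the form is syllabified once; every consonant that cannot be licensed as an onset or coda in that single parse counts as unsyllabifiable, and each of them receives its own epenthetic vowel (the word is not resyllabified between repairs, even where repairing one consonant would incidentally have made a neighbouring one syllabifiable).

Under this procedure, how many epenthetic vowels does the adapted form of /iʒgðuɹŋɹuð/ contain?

5

After substitution the input is /ikgðuɹŋɹuð/.
The unsyllabifiable consonants are /k/, /g/, /ɹ/, /ŋ/, /ð/; each receives one epenthetic vowel.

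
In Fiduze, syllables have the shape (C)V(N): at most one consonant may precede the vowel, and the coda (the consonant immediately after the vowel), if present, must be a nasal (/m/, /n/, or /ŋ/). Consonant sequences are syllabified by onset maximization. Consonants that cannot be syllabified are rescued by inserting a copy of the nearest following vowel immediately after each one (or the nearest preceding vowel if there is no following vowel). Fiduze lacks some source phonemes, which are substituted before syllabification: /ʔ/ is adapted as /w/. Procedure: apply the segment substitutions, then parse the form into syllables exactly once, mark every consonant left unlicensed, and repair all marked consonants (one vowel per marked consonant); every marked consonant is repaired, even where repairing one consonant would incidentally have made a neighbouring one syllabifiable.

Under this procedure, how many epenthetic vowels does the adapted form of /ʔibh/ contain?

2

After substitution the input is /wibh/.
The unsyllabifiable consonants are /b/, /h/; each receives one epenthetic vowel.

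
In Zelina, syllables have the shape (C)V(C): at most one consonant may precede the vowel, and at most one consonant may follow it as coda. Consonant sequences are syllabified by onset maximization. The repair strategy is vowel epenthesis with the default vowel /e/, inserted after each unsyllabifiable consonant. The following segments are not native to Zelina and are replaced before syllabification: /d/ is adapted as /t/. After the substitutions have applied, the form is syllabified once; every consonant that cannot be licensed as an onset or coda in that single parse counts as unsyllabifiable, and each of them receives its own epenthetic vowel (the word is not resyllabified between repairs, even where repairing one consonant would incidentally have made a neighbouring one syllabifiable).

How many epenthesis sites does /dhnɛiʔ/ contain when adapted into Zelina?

2

After substitution the input is /thnɛiʔ/.
The unsyllabifiable consonants are /t/, /h/; each receives one epenthetic vowel.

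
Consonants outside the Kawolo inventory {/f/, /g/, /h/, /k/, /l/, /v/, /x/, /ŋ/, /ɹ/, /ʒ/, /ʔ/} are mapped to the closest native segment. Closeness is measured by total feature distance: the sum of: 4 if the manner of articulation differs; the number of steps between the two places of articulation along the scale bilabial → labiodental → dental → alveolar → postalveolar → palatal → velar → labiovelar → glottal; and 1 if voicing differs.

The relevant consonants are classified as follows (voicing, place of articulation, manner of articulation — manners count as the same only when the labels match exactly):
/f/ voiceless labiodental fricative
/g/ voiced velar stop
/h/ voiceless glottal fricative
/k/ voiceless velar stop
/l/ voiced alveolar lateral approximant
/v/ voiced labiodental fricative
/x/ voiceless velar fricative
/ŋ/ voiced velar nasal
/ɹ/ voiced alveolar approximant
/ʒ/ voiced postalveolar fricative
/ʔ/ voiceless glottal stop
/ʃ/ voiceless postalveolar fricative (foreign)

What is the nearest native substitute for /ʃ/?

/ʒ/ is closest: same manner (fricative), place distance 0 (postalveolar→postalveolar), voicing differs (+1); total 1. Next closest is /x/ at distance 2.

ʒ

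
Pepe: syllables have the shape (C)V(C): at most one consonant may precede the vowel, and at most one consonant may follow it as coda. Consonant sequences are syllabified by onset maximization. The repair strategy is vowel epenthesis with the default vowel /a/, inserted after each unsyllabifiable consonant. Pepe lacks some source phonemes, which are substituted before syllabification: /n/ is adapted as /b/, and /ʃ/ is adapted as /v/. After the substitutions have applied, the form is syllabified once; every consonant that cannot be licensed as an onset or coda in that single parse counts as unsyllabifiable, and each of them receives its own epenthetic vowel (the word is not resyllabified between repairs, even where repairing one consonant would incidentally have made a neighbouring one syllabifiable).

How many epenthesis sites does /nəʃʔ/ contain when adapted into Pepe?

1

After substitution the input is /bəvʔ/.
The unsyllabifiable consonants are /ʔ/; each receives one epenthetic vowel.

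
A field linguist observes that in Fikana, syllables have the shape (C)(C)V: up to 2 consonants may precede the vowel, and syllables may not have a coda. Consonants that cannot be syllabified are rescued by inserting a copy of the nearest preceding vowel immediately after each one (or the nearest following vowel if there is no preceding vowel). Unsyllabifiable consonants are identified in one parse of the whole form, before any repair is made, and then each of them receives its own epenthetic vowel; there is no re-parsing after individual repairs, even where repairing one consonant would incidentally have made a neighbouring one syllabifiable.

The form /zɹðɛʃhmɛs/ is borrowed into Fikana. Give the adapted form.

zɛɹðɛʃɛhmɛsɛ

Syllabifying with onset maximization leaves /z/, /ʃ/, /s/ stranded (no codas are permitted; onsets may contain at most 2 consonants).
Each unlicensed consonant becomes the onset of a new syllable: /z/ → /zɛ/, /ʃ/ → /ʃɛ/, /s/ → /sɛ/.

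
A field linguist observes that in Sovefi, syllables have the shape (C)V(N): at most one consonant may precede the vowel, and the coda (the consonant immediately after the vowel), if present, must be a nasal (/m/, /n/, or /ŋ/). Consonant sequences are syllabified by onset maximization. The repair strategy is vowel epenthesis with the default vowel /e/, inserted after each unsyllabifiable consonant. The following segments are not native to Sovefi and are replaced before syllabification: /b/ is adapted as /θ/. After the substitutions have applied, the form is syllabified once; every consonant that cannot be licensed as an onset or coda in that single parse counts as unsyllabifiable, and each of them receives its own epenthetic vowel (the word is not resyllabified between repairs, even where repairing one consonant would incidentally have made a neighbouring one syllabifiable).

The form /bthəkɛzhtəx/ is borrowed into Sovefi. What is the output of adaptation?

θetehəkɛzehetəxe

Substitution: /b/ → /θ/, giving /θthəkɛzhtəx/.
Syllabifying with onset maximization leaves /θ/, /t/, /z/, /h/, /x/ stranded (only a nasal (/m/, /n/, or /ŋ/) is licensed in coda position; onsets are limited to one consonant).
Each unlicensed consonant becomes the onset of a new syllable: /θ/ → /θe/, /t/ → /te/, /z/ → /ze/, /h/ → /he/, /x/ → /xe/.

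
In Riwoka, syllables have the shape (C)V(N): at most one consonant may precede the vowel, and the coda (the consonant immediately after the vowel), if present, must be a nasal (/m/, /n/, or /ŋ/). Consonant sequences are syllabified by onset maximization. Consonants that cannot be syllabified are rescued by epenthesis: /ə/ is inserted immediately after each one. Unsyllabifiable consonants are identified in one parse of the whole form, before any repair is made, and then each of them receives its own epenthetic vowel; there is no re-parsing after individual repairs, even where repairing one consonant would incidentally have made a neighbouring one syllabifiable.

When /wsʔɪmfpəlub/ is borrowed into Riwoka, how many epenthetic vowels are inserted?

The unsyllabifiable consonants are /w/, /s/, /f/, /b/; each receives one epenthetic vowel.

4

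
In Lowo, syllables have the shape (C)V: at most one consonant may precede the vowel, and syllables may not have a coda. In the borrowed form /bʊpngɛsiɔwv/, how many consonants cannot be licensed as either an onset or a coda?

4

Under (C)V, the unsyllabifiable consonants are /p/, /n/, /w/, /v/ (no codas are permitted; onsets are limited to one consonant).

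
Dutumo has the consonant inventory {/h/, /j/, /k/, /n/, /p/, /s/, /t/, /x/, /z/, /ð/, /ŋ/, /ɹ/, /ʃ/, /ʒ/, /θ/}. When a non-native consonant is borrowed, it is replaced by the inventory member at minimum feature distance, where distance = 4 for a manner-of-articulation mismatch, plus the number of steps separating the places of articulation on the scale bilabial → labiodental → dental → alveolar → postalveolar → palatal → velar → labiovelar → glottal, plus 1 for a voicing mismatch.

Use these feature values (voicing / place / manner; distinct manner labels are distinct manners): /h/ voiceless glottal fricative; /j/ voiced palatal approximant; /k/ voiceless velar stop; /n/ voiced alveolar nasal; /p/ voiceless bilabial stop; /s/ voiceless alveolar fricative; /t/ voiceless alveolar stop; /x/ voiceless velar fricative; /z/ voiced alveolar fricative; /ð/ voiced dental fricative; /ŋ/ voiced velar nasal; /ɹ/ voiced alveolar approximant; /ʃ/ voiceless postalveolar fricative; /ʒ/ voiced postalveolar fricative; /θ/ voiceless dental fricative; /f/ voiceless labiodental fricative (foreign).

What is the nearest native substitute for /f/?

θ

/θ/ is closest: same manner (fricative), place distance 1 (labiodental→dental), same voicing; total 1. Next closest is /s/ at distance 2.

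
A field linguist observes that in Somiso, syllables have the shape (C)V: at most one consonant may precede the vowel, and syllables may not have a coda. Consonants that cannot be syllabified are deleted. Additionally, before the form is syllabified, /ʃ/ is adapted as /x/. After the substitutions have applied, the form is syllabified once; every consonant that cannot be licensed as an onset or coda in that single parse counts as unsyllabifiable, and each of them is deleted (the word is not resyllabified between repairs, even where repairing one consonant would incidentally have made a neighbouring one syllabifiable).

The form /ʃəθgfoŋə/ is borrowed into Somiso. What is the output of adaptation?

Substitution: /ʃ/ → /x/, giving /xəθgfoŋə/.
Syllabifying with onset maximization leaves /θ/, /g/ stranded (no codas are permitted; onsets are limited to one consonant).
Each unlicensed consonant is deleted: /θ/, /g/.

xəfoŋə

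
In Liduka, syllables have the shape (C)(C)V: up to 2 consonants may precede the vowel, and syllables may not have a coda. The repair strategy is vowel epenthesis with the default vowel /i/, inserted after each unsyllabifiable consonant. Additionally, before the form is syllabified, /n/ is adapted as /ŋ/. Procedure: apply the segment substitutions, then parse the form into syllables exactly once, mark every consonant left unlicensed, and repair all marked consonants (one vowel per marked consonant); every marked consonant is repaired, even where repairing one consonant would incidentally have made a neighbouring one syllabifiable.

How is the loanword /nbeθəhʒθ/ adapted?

Substitution: /n/ → /ŋ/, giving /ŋbeθəhʒθ/.
The consonants /h/, /ʒ/, /θ/ cannot be parsed into a legal (C)(C)V syllable (no codas are permitted; onsets may contain at most 2 consonants).
Epenthesis after each stranded consonant: /h/ → /hi/, /ʒ/ → /ʒi/, /θ/ → /θi/.

ŋbeθəhiʒiθi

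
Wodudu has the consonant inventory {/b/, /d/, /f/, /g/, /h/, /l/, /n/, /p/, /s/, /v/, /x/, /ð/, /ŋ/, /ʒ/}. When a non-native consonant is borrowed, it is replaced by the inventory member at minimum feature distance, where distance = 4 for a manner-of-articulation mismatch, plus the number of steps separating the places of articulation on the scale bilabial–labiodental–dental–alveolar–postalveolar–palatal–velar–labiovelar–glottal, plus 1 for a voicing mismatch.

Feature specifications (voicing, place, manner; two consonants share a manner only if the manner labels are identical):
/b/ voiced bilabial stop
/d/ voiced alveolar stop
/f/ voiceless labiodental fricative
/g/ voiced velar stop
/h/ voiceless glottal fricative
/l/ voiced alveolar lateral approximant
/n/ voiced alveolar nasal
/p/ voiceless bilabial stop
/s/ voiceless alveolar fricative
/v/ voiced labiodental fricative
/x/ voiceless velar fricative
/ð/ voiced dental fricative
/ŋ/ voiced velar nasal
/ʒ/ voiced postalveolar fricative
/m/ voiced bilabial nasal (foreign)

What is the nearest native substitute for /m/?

/n/ is closest: same manner (nasal), place distance 3 (bilabial→alveolar), same voicing; total 3. Next closest is /b/ at distance 4.

n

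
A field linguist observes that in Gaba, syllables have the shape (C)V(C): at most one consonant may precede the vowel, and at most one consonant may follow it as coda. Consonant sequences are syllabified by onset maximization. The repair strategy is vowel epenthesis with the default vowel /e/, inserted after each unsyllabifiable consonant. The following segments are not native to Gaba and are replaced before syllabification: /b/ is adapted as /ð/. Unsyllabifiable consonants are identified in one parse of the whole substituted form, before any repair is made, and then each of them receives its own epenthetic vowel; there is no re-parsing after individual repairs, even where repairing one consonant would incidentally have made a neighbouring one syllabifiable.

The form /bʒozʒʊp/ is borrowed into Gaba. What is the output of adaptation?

ðeʒozʒʊp

Substitution: /b/ → /ð/, giving /ðʒozʒʊp/.
Under (C)V(C), the unsyllabifiable consonants are /ð/ (at most one coda consonant is licensed; onsets are limited to one consonant).
Inserting the epenthetic vowel yields /ð/ → /ðe/.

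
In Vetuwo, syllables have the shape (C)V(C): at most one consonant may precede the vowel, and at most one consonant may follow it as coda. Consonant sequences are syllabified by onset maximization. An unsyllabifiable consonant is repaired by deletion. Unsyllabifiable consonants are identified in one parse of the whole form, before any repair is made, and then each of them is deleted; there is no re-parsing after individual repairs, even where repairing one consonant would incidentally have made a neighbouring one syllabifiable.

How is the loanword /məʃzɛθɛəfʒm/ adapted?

məʃzɛθɛəf

Under (C)V(C), the unsyllabifiable consonants are /ʒ/, /m/ (at most one coda consonant is licensed; onsets are limited to one consonant).
Each unlicensed consonant is deleted: /ʒ/, /m/.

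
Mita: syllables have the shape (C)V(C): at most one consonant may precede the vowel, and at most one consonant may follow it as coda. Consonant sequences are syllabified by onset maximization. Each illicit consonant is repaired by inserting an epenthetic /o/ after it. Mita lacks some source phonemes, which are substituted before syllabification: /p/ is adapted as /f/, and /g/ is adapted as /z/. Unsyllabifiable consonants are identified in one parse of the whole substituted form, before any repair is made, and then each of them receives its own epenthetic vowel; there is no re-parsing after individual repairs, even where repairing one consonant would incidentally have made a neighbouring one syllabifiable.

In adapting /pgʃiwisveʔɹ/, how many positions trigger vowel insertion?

3

After substitution the input is /fzʃiwisveʔɹ/.
The unsyllabifiable consonants are /f/, /z/, /ɹ/; each receives one epenthetic vowel.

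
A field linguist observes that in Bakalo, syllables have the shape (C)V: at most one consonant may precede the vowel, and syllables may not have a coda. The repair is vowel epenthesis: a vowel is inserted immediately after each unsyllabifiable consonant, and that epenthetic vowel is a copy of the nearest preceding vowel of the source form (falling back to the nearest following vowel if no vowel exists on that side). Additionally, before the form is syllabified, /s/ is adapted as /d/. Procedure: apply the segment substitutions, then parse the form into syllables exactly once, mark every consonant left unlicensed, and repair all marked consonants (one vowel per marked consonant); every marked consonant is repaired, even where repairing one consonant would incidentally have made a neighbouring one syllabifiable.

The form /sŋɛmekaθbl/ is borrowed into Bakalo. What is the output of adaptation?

dɛŋɛmekaθabala

Substitution: /s/ → /d/, giving /dŋɛmekaθbl/.
The consonants /d/, /θ/, /b/, /l/ cannot be parsed into a legal (C)V syllable (no codas are permitted; onsets are limited to one consonant).
Inserting the epenthetic vowel yields /d/ → /dɛ/, /θ/ → /θa/, /b/ → /ba/, /l/ → /la/.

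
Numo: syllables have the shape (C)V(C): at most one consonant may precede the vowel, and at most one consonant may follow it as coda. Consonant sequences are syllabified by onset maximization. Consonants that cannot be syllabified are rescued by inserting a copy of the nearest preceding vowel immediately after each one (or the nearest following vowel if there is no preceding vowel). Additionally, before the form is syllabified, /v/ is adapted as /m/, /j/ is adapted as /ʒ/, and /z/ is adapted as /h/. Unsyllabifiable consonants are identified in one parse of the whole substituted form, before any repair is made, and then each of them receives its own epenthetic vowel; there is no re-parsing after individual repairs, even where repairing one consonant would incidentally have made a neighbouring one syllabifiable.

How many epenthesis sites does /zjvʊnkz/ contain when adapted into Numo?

After substitution the input is /hʒmʊnkh/.
The unsyllabifiable consonants are /h/, /ʒ/, /k/, /h/; each receives one epenthetic vowel.

4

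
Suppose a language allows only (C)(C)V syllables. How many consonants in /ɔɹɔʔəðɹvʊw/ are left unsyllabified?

2

The consonants /ð/, /w/ cannot be parsed into a legal (C)(C)V syllable (no codas are permitted; onsets may contain at most 2 consonants).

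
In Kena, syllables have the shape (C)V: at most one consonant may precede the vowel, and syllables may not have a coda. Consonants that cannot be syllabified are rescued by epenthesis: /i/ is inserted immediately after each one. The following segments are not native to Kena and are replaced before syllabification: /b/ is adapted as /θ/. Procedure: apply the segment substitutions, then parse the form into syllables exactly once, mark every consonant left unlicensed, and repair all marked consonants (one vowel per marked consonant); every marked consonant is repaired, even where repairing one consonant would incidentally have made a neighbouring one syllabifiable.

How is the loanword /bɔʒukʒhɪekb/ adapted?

θɔʒukiʒihɪekiθi

Substitution: /b/ → /θ/, giving /θɔʒukʒhɪekθ/.
The consonants /k/, /ʒ/, /k/, /θ/ cannot be parsed into a legal (C)V syllable (no codas are permitted; onsets are limited to one consonant).
Inserting the epenthetic vowel yields /k/ → /ki/, /ʒ/ → /ʒi/, /k/ → /ki/, /θ/ → /θi/.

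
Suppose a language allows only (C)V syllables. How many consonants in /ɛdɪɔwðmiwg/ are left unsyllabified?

4

Under (C)V, the unsyllabifiable consonants are /w/, /ð/, /w/, /g/ (no codas are permitted; onsets are limited to one consonant).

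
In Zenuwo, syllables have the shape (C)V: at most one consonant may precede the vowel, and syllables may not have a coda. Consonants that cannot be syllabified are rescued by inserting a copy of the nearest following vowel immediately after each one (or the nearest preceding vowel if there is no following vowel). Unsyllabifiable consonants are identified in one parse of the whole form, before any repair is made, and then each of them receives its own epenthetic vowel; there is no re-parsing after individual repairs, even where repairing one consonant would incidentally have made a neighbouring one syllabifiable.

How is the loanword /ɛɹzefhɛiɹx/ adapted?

The consonants /ɹ/, /f/, /ɹ/, /x/ cannot be parsed into a legal (C)V syllable (no codas are permitted; onsets are limited to one consonant).
Inserting the epenthetic vowel yields /ɹ/ → /ɹe/, /f/ → /fɛ/, /ɹ/ → /ɹi/, /x/ → /xi/.

ɛɹezefɛhɛiɹixi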